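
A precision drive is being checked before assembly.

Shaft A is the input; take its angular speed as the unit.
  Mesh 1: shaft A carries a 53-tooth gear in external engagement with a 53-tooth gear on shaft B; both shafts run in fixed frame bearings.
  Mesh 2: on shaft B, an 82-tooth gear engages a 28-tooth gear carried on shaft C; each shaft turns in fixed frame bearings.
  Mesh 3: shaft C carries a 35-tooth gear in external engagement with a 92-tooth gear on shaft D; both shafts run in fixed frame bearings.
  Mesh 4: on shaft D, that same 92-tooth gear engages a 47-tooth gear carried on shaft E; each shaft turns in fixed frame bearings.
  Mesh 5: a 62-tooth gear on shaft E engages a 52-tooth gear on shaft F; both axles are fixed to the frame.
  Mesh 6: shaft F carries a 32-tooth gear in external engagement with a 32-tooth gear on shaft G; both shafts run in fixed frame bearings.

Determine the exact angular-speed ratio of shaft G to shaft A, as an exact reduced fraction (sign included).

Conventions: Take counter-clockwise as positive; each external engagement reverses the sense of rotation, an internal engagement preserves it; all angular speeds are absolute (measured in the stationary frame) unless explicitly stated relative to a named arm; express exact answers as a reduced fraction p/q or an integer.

class = fixed-axis compound train [6 meshes; 6 ratios multiply, 6 sense flips]
mesh 1 [53T→53T]: running ratio 1, sense −
mesh 2 [82T→28T]: running ratio 41/14, sense +
mesh 3 [35T→92T]: running ratio 205/184, sense −
mesh 4 [92T→47T]: running ratio 205/94, sense +
mesh 5 [62T→52T]: running ratio 6355/2444, sense −
mesh 6 [32T→32T]: running ratio 6355/2444, sense +
ω_out/ω_in = 6355/2444

6355/2444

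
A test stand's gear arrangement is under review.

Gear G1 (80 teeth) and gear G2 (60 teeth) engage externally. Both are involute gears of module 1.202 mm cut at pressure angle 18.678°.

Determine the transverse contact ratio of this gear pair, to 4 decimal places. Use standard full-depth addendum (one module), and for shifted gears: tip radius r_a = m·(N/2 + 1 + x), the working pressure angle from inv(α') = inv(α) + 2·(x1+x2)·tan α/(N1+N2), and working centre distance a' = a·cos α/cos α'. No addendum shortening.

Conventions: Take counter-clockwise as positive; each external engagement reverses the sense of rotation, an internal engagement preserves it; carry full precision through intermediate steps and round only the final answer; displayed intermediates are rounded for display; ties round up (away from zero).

single-mesh involute tooth geometry (80T engaging 60T at module 1.202)
base radii: r_b1 = 45.547786, r_b2 = 34.160839
tip radii: r_a1 = 49.282000, r_a2 = 37.262000
no profile shift: α' = α, a' = a
action lengths: √(r_a1²−r_b1²) = 18.817937, √(r_a2²−r_b2²) = 14.882664
base pitch p_b = π·m·cos α = 3.577315
CR = (18.817937 + 14.882664 − 84.140000·sin 18.67800°)/3.577315 = 1.888240
contact ratio ≈ 1.8882

1.8882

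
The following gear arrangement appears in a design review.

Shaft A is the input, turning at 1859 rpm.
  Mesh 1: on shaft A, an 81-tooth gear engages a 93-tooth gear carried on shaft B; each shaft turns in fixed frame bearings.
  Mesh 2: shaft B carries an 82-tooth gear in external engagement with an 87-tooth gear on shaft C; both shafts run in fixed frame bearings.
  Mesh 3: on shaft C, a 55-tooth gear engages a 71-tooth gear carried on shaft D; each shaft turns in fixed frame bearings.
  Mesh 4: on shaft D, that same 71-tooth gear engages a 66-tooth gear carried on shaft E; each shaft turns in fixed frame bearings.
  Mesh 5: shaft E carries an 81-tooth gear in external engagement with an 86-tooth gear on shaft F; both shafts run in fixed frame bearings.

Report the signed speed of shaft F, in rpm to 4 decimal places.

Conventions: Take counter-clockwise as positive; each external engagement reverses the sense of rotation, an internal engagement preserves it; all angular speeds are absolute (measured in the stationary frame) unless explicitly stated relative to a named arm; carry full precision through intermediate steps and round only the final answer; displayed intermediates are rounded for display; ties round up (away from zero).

topology: fixed-axis compound train — 5 meshes, A→F
mesh 1 [81T→93T]: ω = 1859.0000×81/93 = 1619.1290 rpm, sense flips to −
mesh 2 [82T→87T]: ω = 1619.1290×82/87 = 1526.0756 rpm, sense flips to +
mesh 3 [55T→71T]: ω = 1526.0756×55/71 = 1182.1713 rpm, sense flips to −
mesh 4 [71T→66T]: ω = 1182.1713×71/66 = 1271.7297 rpm, sense flips to +
mesh 5 [81T→86T]: ω = 1271.7297×81/86 = 1197.7919 rpm, sense flips to −
signed output speed = -1197.7919 rpm

-1197.7919 rpm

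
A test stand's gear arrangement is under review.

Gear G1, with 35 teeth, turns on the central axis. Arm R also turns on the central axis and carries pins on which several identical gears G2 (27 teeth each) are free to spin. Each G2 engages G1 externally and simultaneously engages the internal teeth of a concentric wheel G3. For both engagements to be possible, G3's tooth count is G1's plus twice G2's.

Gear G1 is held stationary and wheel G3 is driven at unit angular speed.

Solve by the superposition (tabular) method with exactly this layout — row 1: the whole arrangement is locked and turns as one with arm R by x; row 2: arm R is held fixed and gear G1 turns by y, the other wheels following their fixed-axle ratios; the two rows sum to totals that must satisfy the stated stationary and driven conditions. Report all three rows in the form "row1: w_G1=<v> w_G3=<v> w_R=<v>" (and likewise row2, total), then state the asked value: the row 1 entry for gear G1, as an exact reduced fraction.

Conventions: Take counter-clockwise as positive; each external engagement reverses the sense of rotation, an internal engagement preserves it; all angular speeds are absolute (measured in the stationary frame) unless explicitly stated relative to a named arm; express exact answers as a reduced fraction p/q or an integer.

planetary set (35T centre, 27T on arm, 89T internal) — Willis relation
row 1 — lock + rotate with arm: ω_sun = ω_ring = ω_arm = x
row 2 (arm held, sun turns y): ω_ring = −(35/89)·y, ω_arm = 0
boundary: total ω_sun = x + y = 0 and total ω_ring = x − (35/89)·y = 1  ⇒  y = -89/124, x = 89/124
row 2 ring = −(35/89)·(-89/124) = 35/124
totals (row 1 + row 2): sun 89/124 + (-89/124) = 0, ring 89/124 + 35/124 = 1, arm 89/124 + 0 = 89/124
asked cell (row1, sun) = 89/124

row1: w_G1=89/124 w_G3=89/124 w_R=89/124
row2: w_G1=-89/124 w_G3=35/124 w_R=0
total: w_G1=0 w_G3=1 w_R=89/124
asked value: 89/124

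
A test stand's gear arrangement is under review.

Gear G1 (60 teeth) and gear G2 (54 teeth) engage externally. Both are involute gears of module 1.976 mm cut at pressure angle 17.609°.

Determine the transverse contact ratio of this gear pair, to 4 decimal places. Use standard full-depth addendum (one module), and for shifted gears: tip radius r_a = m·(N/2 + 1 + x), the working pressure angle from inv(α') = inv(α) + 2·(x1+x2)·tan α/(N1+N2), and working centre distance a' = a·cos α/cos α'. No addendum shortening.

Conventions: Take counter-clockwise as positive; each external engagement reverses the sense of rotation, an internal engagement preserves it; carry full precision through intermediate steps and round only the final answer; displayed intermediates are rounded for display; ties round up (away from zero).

1.9244

single-mesh involute tooth geometry (60T engaging 54T at module 1.976)
base radii: r_b1 = 56.502327, r_b2 = 50.852094
tip radii: r_a1 = 61.256000, r_a2 = 55.328000
no profile shift: α' = α, a' = a
action lengths: √(r_a1²−r_b1²) = 23.659768, √(r_a2²−r_b2²) = 21.800278
base pitch p_b = π·m·cos α = 5.916910
CR = (23.659768 + 21.800278 − 112.632000·sin 17.60900°)/5.916910 = 1.924426
contact ratio ≈ 1.9244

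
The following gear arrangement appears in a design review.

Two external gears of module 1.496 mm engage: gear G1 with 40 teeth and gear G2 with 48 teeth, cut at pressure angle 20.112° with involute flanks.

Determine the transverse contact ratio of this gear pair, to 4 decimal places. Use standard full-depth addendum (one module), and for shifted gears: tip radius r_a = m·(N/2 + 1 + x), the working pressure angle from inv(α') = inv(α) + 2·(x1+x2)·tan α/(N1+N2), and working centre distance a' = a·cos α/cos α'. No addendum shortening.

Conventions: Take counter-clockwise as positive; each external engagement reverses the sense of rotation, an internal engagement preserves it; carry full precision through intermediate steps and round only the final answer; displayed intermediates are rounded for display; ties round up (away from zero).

topology: single-mesh involute geometry — m = 1.496, 40T/48T pair
base radii: r_b1 = 28.095546, r_b2 = 33.714655
tip radii: r_a1 = 31.416000, r_a2 = 37.400000
no profile shift: α' = α, a' = a
action lengths: √(r_a1²−r_b1²) = 14.057217, √(r_a2²−r_b2²) = 16.188948
base pitch p_b = π·m·cos α = 4.413238
CR = (14.057217 + 16.188948 − 65.824000·sin 20.11200°)/4.413238 = 1.724848
contact ratio ≈ 1.7248

1.7248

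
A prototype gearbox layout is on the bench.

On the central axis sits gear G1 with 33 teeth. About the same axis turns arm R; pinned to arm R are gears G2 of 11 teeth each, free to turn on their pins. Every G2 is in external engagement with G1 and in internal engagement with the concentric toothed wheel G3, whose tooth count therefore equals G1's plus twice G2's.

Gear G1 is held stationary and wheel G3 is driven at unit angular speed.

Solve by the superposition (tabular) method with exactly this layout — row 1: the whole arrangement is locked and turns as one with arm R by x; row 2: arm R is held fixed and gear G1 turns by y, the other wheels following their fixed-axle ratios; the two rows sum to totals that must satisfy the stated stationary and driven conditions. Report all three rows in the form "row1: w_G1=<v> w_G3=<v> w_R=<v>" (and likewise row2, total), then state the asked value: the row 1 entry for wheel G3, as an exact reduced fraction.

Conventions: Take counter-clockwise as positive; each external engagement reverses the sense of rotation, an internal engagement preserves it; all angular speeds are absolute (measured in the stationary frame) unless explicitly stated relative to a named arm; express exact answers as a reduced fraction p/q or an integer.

planetary set (33T centre, 11T on arm, 55T internal) — Willis relation
row 1 — lock + rotate with arm: ω_sun = ω_ring = ω_arm = x
superposition row 2 [arm held]: sun y, ring −(33/55)·y, arm 0
boundary: total ω_sun = x + y = 0 and total ω_ring = x − (33/55)·y = 1  ⇒  y = -5/8, x = 5/8
row 2 ring = −(33/55)·(-5/8) = 3/8
totals (row 1 + row 2): sun 5/8 + (-5/8) = 0, ring 5/8 + 3/8 = 1, arm 5/8 + 0 = 5/8
asked cell (row1, ring) = 5/8

row1: w_G1=5/8 w_G3=5/8 w_R=5/8
row2: w_G1=-5/8 w_G3=3/8 w_R=0
total: w_G1=0 w_G3=1 w_R=5/8
asked value: 5/8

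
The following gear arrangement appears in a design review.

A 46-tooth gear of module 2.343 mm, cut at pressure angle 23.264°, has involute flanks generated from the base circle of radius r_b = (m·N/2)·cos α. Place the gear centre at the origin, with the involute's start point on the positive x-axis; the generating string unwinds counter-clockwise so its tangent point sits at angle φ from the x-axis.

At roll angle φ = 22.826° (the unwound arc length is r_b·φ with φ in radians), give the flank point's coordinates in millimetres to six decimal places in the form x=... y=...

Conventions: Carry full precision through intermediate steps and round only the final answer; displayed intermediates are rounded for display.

class = single-mesh tooth geometry [base-circle involute, m = 2.343, 46T]
pitch radius r_p = m·N/2 = 2.343·46/2 = 53.889000
base radius r_b = r_p·cos α = 53.889000·cos 23.264° = 49.507540
roll angle φ = 22.826° = 0.39838886 rad
x = r_b·(cos φ + φ·sin φ) = 53.281784
y = r_b·(sin φ − φ·cos φ) = 1.026983

x=53.281784 y=1.026983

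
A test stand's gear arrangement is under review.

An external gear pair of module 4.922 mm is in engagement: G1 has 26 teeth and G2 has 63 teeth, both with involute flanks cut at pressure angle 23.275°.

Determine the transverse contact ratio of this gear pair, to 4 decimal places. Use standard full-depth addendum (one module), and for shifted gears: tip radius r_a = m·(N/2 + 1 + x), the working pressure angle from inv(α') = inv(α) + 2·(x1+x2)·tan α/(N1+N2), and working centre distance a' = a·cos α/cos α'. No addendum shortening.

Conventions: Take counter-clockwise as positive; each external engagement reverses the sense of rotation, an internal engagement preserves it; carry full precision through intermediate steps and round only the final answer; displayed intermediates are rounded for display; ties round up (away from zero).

1.5659

recognized (one external pair, fixed centres): single-mesh tooth geometry, m = 4.922, N1 = 26, N2 = 63
base radii: r_b1 = 58.778748, r_b2 = 142.425428
tip radii: r_a1 = 68.908000, r_a2 = 159.965000
no profile shift: α' = α, a' = a
action lengths: √(r_a1²−r_b1²) = 35.963471, √(r_a2²−r_b2²) = 72.827185
base pitch p_b = π·m·cos α = 14.204529
CR = (35.963471 + 72.827185 − 219.029000·sin 23.27500°)/14.204529 = 1.565874
contact ratio ≈ 1.5659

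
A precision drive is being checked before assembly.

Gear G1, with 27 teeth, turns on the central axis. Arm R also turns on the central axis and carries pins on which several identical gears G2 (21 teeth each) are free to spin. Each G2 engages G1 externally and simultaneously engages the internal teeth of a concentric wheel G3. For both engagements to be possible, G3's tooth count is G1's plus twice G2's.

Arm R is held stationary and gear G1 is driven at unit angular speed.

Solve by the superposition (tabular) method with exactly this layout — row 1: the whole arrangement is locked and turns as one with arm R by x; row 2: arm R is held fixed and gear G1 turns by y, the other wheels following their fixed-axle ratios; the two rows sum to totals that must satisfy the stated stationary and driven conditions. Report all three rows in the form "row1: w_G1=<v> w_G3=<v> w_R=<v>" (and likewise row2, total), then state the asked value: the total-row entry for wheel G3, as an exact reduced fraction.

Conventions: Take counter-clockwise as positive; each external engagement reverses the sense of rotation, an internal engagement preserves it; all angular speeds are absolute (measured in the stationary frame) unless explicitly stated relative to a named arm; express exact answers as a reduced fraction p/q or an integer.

topology: planetary set — G1 27T / G2 21T / G3 69T, arm = carrier (Willis)
row 1 — lock + rotate with arm: ω_sun = ω_ring = ω_arm = x
row 2 (arm held, sun turns y): ω_ring = −(27/69)·y, ω_arm = 0
boundary: total ω_arm = x = 0 and total ω_sun = x + y = 1  ⇒  y = 1, x = 0
row 2 ring = −(27/69)·1 = -9/23
totals (row 1 + row 2): sun 0 + 1 = 1, ring 0 + (-9/23) = -9/23, arm 0 + 0 = 0
asked cell (total, ring) = -9/23

row1: w_G1=0 w_G3=0 w_R=0
row2: w_G1=1 w_G3=-9/23 w_R=0
total: w_G1=1 w_G3=-9/23 w_R=0
asked value: -9/23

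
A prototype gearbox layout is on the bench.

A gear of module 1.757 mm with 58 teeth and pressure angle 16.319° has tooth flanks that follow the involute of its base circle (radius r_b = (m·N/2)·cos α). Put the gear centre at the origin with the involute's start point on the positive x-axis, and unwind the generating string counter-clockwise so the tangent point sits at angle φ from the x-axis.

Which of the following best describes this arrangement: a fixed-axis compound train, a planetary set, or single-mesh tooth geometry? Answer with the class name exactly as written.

single-mesh involute tooth geometry (58T wheel at module 1.757)
classification: single-mesh tooth geometry

single-mesh tooth geometry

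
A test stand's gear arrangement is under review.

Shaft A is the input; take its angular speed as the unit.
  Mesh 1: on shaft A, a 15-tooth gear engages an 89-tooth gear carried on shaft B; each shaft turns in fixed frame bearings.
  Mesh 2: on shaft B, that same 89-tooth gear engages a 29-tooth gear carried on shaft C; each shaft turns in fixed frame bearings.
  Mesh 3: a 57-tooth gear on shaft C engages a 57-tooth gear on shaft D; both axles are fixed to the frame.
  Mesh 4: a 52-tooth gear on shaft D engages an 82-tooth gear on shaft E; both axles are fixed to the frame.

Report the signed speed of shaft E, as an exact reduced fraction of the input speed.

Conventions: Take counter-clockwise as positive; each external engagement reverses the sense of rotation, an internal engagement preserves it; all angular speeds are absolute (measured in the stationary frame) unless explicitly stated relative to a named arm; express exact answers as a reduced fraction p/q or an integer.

390/1189

4-mesh fixed-axis compound train (all bearings frame-fixed)
mesh 1 [15T→89T]: |ω|/ω_in = 1×15/89 = 15/89, sense flips to −
mesh 2 [89T→29T]: |ω|/ω_in = (15/89)×89/29 = 15/29, sense flips to +
mesh 3 [57T→57T]: |ω|/ω_in = (15/29)×57/57 = 15/29, sense flips to −
mesh 4 [52T→82T]: |ω|/ω_in = (15/29)×52/82 = 390/1189, sense flips to +
signed output speed (× input speed) = 390/1189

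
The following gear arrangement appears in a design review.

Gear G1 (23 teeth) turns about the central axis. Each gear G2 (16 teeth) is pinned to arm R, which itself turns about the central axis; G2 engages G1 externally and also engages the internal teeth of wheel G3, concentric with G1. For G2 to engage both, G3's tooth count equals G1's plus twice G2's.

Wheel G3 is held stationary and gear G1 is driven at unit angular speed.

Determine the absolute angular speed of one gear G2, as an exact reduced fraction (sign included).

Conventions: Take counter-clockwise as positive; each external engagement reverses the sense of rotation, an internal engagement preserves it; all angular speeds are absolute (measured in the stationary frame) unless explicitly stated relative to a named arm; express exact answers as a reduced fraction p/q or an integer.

-23/32

recognized (axles ride arm R): planetary set, 23/16/55 teeth
ring teeth: 23 + 2·16 = 55
23(ω_sun−ω_arm) = −55(ω_ring−ω_arm),  ω_ring = 0, ω_sun = 1
23(1−ω_arm) = −55(0−ω_arm)  ⇒  78·ω_arm = 23  ⇒  ω_arm = 23/78
sun–planet mesh: 23·(1−23/78) = −16·(ω_p−ω_arm)  ⇒  ω_p−ω_arm = -1265/1248
ω_p = 23/78 − 1265/1248 = -23/32
exact speed ratio = -23/32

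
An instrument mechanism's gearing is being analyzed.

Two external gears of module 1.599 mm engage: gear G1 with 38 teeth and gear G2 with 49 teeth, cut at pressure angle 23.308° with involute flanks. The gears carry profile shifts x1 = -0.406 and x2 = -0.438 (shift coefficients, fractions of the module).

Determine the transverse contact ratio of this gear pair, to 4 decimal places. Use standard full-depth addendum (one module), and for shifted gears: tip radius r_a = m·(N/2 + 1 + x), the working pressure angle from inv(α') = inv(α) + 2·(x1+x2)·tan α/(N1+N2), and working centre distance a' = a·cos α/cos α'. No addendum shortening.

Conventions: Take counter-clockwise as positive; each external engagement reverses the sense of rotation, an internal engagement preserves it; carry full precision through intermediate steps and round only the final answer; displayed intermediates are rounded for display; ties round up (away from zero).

1.7855

recognized (one external pair, fixed centres): single-mesh tooth geometry, m = 1.599, N1 = 38, N2 = 49
base radii: r_b1 = 27.901641, r_b2 = 35.978432
tip radii: r_a1 = 31.330806, r_a2 = 40.074138
inv(α') = inv(23.308°) + 2·(-0.406-0.438)·tan α/(38+49) = 0.01567307  ⇒  α' = 20.32662°
a' = a·cos α / cos α' = 69.5565·cos 23.308°/cos 20.32662° = 68.122206
action lengths: √(r_a1²−r_b1²) = 14.251941, √(r_a2²−r_b2²) = 17.649050
base pitch p_b = π·m·cos α = 4.613452
CR = (14.251941 + 17.649050 − 68.122206·sin 20.32662°)/4.613452 = 1.785492
contact ratio ≈ 1.7855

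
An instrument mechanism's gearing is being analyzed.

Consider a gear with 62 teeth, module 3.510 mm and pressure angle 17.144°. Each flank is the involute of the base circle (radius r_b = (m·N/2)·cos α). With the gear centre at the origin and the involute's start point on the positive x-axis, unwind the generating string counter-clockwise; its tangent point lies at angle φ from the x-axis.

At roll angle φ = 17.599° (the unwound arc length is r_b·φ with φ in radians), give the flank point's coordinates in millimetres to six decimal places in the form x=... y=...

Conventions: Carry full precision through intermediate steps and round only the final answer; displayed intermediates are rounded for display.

recognized (one wheel, involute flank): single-mesh tooth geometry, m = 3.510, N = 62
pitch radius r_p = m·N/2 = 3.510·62/2 = 108.810000
base radius r_b = r_p·cos α = 108.810000·cos 17.144° = 103.975237
roll angle φ = 17.599° = 0.30716050 rad
x = r_b·(cos φ + φ·sin φ) = 108.765056
y = r_b·(sin φ − φ·cos φ) = 0.994951

x=108.765056 y=0.994951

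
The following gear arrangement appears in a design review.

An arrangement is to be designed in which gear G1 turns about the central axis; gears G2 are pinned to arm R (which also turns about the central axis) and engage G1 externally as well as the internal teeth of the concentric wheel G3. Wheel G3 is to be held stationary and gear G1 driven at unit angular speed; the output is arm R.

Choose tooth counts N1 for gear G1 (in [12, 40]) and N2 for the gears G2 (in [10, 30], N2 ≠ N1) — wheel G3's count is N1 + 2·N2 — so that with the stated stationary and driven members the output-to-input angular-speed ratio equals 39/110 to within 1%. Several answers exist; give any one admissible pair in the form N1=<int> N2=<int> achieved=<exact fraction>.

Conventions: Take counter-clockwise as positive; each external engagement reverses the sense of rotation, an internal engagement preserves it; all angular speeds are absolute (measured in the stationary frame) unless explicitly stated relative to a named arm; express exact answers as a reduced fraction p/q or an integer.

N1=39 N2=16 achieved=39/110

topology: planetary set — design target 39/110, arm = carrier (Willis)
Willis with ω_ring = 0: ω_arm/ω_sun = N1/(N1+N3); set equal to 39/110  ⇒  N3/N1 = 1/(39/110) − 1 = 71/39
N3 = N1 + 2·N2  ⇒  N2/N1 = (N3/N1 − 1)/2 = (71/39 − 1)/2 = 16/39
smallest multiple with N1 ≥ 12 and N2 ≥ 10: k = 1  ⇒  N1 = 1·39 = 39, N2 = 1·16 = 16 (N1 ≤ 40, N2 ≤ 30, N2 ≠ N1 ✓), N3 = 39 + 2·16 = 71
check: N1/(N1+N3) with N1 = 39, N3 = 71 gives 39/110; |achieved − target| = 0 ≤ 39/11000 ✓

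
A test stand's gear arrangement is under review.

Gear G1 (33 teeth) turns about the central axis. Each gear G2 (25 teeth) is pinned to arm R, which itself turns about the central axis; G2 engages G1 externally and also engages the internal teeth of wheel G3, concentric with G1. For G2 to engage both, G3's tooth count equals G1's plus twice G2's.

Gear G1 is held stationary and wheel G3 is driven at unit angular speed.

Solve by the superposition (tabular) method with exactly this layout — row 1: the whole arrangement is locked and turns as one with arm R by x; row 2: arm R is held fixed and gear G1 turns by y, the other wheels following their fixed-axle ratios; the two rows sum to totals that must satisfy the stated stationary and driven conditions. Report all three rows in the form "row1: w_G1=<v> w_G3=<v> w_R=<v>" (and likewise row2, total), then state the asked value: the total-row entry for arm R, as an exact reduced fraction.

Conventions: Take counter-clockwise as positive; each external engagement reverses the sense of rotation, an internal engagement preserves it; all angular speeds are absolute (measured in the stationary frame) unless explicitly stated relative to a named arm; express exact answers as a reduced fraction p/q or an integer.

class = planetary set [G3 = 33+2·25 = 83; Willis about the carrier]
row 1 — lock + rotate with arm: ω_sun = ω_ring = ω_arm = x
row 2: sun turns y, ring = −(33/83)·y, arm 0
boundary: total ω_sun = x + y = 0 and total ω_ring = x − (33/83)·y = 1  ⇒  y = -83/116, x = 83/116
row 2 ring = −(33/83)·(-83/116) = 33/116
totals (row 1 + row 2): sun 83/116 + (-83/116) = 0, ring 83/116 + 33/116 = 1, arm 83/116 + 0 = 83/116
asked cell (total, arm) = 83/116

row1: w_G1=83/116 w_G3=83/116 w_R=83/116
row2: w_G1=-83/116 w_G3=33/116 w_R=0
total: w_G1=0 w_G3=1 w_R=83/116
asked value: 83/116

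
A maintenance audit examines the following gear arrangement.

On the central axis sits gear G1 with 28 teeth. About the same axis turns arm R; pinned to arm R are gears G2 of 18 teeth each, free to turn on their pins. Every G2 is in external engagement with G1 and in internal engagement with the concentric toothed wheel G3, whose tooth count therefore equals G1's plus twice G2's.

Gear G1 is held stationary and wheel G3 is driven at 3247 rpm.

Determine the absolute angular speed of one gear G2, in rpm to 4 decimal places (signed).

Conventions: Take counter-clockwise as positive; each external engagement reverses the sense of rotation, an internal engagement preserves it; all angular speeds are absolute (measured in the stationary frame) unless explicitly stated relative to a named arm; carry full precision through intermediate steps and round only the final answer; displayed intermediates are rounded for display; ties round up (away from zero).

+5772.4444 rpm

planetary set (28T centre, 18T on arm, 64T internal) — Willis relation
normalise by the input: solve with ω_ring = 1, then scale by 3247 rpm
ring teeth: 28 + 2·18 = 64
28(ω_sun−ω_arm) = −64(ω_ring−ω_arm),  ω_sun = 0, ω_ring = 1
28(0−ω_arm) = −64(1−ω_arm)  ⇒  92·ω_arm = 64  ⇒  ω_arm = 16/23
sun–planet mesh: 28·(0−16/23) = −18·(ω_p−ω_arm)  ⇒  ω_p−ω_arm = 224/207
ω_p = 16/23 + 224/207 = 16/9
scale: ω_p = 16/9 × 3247 rpm = +5772.4444 rpm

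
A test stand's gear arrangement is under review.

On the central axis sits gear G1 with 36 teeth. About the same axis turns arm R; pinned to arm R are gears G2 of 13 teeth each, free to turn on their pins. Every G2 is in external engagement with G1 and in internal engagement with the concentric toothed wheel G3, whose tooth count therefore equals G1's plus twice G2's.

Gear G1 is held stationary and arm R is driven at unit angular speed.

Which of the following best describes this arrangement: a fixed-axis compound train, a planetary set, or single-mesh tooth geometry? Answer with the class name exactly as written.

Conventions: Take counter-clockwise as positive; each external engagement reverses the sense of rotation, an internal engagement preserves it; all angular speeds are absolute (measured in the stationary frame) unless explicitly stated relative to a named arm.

planetary set

planetary set (36T centre, 13T on arm, 62T internal) — Willis relation
classification: planetary set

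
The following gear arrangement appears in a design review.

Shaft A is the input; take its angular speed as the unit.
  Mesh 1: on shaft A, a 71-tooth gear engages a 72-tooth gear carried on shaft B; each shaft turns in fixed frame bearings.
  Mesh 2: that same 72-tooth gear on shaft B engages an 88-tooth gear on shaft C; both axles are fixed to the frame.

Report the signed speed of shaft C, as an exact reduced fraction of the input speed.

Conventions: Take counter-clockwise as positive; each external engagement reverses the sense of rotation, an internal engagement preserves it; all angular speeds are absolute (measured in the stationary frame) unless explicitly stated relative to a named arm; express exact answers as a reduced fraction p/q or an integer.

71/88

2-mesh fixed-axis compound train (all bearings frame-fixed)
mesh 1 [71T→72T]: |ω|/ω_in = 1×71/72 = 71/72, sense flips to −
mesh 2 [72T→88T]: |ω|/ω_in = (71/72)×72/88 = 71/88, sense flips to +
signed output speed (× input speed) = 71/88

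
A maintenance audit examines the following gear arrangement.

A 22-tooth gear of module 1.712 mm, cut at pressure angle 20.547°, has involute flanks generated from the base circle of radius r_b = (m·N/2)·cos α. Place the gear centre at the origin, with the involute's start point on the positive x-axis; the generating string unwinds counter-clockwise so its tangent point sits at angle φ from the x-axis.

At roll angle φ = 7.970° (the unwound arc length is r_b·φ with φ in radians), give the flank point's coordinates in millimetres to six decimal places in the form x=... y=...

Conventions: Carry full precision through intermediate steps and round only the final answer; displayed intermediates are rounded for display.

recognized (one wheel, involute flank): single-mesh tooth geometry, m = 1.712, N = 22
pitch radius r_p = m·N/2 = 1.712·22/2 = 18.832000
base radius r_b = r_p·cos α = 18.832000·cos 20.547° = 17.633995
roll angle φ = 7.970° = 0.13910274 rad
x = r_b·(cos φ + φ·sin φ) = 17.803775
y = r_b·(sin φ − φ·cos φ) = 0.015791

x=17.803775 y=0.015791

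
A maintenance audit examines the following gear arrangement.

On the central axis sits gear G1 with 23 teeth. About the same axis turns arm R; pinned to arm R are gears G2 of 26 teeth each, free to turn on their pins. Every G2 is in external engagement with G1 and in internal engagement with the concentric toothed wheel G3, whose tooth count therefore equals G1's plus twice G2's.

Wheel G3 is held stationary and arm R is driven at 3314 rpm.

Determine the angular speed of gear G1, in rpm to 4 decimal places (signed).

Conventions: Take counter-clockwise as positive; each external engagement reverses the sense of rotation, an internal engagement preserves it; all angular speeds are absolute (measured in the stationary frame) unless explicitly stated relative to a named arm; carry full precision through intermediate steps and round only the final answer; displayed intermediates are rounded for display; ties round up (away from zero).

+14120.5217 rpm

topology: planetary set — G1 23T / G2 26T / G3 75T, arm = carrier (Willis)
normalise by the input: solve with ω_arm = 1, then scale by 3314 rpm
ring teeth: 23 + 2·26 = 75
23(ω_sun−ω_arm) = −75(ω_ring−ω_arm),  ω_ring = 0, ω_arm = 1
ω_sun = 1 − (75/23)(0−1) = 98/23
scale: ω_sun = 98/23 × 3314 rpm = +14120.5217 rpm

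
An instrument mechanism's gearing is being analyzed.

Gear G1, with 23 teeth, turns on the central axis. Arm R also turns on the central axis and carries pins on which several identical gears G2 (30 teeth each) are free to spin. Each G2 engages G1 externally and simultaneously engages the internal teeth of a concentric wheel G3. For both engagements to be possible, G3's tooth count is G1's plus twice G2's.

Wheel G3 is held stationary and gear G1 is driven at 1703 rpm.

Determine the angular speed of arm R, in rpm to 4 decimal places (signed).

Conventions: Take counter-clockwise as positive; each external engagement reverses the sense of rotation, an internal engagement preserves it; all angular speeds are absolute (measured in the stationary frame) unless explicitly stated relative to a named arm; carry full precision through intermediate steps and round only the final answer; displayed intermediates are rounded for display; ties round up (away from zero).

+369.5189 rpm

topology: planetary set — G1 23T / G2 30T / G3 83T, arm = carrier (Willis)
normalise by the input: solve with ω_sun = 1, then scale by 1703 rpm
ring teeth: 23 + 2·30 = 83
23(ω_sun−ω_arm) = −83(ω_ring−ω_arm),  ω_ring = 0, ω_sun = 1
23(1−ω_arm) = −83(0−ω_arm)  ⇒  106·ω_arm = 23  ⇒  ω_arm = 23/106
scale: ω_arm = 23/106 × 1703 rpm = +369.5189 rpm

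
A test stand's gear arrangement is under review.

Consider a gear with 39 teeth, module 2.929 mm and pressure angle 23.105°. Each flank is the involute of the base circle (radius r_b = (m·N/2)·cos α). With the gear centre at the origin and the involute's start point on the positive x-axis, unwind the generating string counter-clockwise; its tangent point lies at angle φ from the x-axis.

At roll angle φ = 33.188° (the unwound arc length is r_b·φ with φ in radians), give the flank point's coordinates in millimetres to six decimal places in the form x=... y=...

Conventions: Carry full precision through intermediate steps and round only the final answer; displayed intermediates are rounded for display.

x=60.621625 y=3.290437

single-mesh involute tooth geometry (39T wheel at module 2.929)
pitch radius r_p = m·N/2 = 2.929·39/2 = 57.115500
base radius r_b = r_p·cos α = 57.115500·cos 23.105° = 52.534109
roll angle φ = 33.188° = 0.57923987 rad
x = r_b·(cos φ + φ·sin φ) = 60.621625
y = r_b·(sin φ − φ·cos φ) = 3.290437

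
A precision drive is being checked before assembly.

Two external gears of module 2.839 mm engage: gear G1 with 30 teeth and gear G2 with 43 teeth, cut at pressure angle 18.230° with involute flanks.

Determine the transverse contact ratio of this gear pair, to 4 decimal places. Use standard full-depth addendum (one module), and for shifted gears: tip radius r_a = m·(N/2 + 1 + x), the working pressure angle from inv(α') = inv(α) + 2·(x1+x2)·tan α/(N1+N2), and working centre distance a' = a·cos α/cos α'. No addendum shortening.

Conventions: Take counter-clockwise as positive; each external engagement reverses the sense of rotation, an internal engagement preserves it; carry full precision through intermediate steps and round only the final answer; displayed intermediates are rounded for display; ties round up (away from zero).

single-mesh involute tooth geometry (30T engaging 43T at module 2.839)
base radii: r_b1 = 40.447590, r_b2 = 57.974879
tip radii: r_a1 = 45.424000, r_a2 = 63.877500
no profile shift: α' = α, a' = a
action lengths: √(r_a1²−r_b1²) = 20.672016, √(r_a2²−r_b2²) = 26.818807
base pitch p_b = π·m·cos α = 8.471323
CR = (20.672016 + 26.818807 − 103.623500·sin 18.23000°)/8.471323 = 1.779421
contact ratio ≈ 1.7794

1.7794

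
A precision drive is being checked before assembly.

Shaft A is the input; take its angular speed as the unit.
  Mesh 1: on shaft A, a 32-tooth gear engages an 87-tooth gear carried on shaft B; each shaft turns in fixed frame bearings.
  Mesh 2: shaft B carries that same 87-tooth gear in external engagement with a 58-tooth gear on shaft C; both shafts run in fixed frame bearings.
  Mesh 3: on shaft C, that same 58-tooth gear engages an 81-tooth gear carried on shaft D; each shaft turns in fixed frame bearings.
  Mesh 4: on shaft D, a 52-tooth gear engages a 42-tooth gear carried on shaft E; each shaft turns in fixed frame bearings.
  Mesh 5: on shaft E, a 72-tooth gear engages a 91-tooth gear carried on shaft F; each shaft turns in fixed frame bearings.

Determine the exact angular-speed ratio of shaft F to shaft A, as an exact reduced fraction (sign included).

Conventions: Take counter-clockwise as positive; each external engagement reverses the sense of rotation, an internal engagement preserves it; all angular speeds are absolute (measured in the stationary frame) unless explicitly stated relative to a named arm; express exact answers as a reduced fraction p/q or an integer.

class = fixed-axis compound train [5 meshes; 5 ratios multiply, 5 sense flips]
mesh 1 [32T→87T]: running ratio 32/87, sense −
mesh 2 [87T→58T]: running ratio 16/29, sense +
mesh 3 [58T→81T]: running ratio 32/81, sense −
mesh 4 [52T→42T]: running ratio 832/1701, sense +
mesh 5 [72T→91T]: running ratio 512/1323, sense −
ω_out/ω_in = -512/1323

-512/1323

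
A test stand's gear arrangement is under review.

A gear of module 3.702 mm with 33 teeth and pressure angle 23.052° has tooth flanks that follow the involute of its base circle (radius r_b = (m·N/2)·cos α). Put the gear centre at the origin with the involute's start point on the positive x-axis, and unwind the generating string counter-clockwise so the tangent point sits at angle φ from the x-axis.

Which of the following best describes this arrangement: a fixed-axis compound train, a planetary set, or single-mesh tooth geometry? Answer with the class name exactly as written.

topology: single-mesh involute geometry — m = 3.702, N = 33
classification: single-mesh tooth geometry

single-mesh tooth geometry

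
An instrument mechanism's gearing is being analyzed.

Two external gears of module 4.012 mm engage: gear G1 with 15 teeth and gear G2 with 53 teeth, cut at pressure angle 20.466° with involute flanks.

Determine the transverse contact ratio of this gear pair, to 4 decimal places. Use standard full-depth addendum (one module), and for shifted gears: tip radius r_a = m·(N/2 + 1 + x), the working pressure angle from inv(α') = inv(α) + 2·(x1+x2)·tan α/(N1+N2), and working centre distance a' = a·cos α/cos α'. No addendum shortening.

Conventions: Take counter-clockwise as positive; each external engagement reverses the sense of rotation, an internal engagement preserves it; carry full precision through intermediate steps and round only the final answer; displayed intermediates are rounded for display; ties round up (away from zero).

1.6039

recognized (one external pair, fixed centres): single-mesh tooth geometry, m = 4.012, N1 = 15, N2 = 53
base radii: r_b1 = 28.190714, r_b2 = 99.607191
tip radii: r_a1 = 34.102000, r_a2 = 110.330000
no profile shift: α' = α, a' = a
action lengths: √(r_a1²−r_b1²) = 19.189321, √(r_a2²−r_b2²) = 47.445931
base pitch p_b = π·m·cos α = 11.808499
CR = (19.189321 + 47.445931 − 136.408000·sin 20.46600°)/11.808499 = 1.603929
contact ratio ≈ 1.6039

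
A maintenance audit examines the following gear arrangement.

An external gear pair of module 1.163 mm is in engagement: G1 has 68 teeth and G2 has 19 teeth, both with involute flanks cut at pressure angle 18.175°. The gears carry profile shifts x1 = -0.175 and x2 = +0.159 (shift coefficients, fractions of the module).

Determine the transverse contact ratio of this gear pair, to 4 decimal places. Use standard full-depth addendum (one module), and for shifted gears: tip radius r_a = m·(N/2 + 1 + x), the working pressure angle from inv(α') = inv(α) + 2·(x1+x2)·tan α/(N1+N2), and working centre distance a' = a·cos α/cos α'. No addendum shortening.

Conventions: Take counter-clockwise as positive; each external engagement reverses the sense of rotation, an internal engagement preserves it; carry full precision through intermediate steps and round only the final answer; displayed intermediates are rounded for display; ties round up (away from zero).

class = single-mesh tooth geometry [involute pair 68T × 19T, m = 1.163]
base radii: r_b1 = 37.569180, r_b2 = 10.497271
tip radii: r_a1 = 40.501475, r_a2 = 12.396417
inv(α') = inv(18.175°) + 2·(-0.175+0.159)·tan α/(68+19) = 0.01096550  ⇒  α' = 18.11056°
a' = a·cos α / cos α' = 50.5905·cos 18.175°/cos 18.11056° = 50.571860
action lengths: √(r_a1²−r_b1²) = 15.130307, √(r_a2²−r_b2²) = 6.593820
base pitch p_b = π·m·cos α = 3.471384
CR = (15.130307 + 6.593820 − 50.571860·sin 18.11056°)/3.471384 = 1.729506
contact ratio ≈ 1.7295

1.7295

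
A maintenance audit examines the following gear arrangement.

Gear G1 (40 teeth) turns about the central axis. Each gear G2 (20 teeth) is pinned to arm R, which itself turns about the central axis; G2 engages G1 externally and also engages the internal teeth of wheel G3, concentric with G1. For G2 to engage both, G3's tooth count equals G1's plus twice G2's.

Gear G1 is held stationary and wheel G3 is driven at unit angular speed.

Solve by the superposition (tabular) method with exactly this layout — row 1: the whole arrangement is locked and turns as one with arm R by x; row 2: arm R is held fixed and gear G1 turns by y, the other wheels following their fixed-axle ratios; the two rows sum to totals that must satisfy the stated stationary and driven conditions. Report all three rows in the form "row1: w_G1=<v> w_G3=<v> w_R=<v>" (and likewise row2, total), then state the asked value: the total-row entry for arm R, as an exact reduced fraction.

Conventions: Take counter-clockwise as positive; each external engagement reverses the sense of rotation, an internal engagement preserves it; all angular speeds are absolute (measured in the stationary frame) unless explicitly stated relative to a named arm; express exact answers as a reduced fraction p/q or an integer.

row1: w_G1=2/3 w_G3=2/3 w_R=2/3
row2: w_G1=-2/3 w_G3=1/3 w_R=0
total: w_G1=0 w_G3=1 w_R=2/3
asked value: 2/3

planetary set (40T centre, 20T on arm, 80T internal) — Willis relation
row 1 (train locked, turned with arm): all members turn x
superposition row 2 [arm held]: sun y, ring −(40/80)·y, arm 0
boundary: total ω_sun = x + y = 0 and total ω_ring = x − (40/80)·y = 1  ⇒  y = -2/3, x = 2/3
row 2 ring = −(40/80)·(-2/3) = 1/3
totals (row 1 + row 2): sun 2/3 + (-2/3) = 0, ring 2/3 + 1/3 = 1, arm 2/3 + 0 = 2/3
asked cell (total, arm) = 2/3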